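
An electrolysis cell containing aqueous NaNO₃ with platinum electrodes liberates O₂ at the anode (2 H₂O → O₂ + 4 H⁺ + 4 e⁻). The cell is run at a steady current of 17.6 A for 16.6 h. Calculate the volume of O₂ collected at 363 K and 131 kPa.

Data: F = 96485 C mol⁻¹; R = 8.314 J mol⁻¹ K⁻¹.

Q = I·t = 17.60 A × 59760 s = 1052000 C.
n(e⁻) = Q/F = 1052000 / 96485 = 10.90 mol.
4 electrons are transferred per O₂ molecule, so n(O₂) = 10.90 / 4 = 2.725 mol.
V = nRT/P = (2.725 × 8.314 × 363) / (131 × 10³ Pa) = 0.0628 m³ = 62.8 L.

62.8 L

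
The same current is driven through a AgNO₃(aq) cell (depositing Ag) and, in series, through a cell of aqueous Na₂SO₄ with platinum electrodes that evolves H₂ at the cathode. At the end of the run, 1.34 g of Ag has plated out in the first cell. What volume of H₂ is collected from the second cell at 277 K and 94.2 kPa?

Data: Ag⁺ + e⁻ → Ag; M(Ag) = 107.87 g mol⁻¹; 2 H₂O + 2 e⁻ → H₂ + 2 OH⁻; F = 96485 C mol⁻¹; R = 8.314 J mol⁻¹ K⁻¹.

0.152 L

n(Ag) = 1.34 / 107.87 = 0.01242 mol, so n(e⁻) = 1 × 0.01242 = 0.01242 mol.
The cells are in series, so the same 0.01242 mol of electrons passes through the second cell.
2 H₂O + 2 e⁻ → H₂ + 2 OH⁻ — 2 mol e⁻ per mol H₂, so n(H₂) = 0.01242/2 = 0.006211 mol.
V = nRT/P = (0.006211 × 8.314 × 277) / (94.2 × 10³) = 1.52 × 10⁻⁴ m³ = 0.152 L.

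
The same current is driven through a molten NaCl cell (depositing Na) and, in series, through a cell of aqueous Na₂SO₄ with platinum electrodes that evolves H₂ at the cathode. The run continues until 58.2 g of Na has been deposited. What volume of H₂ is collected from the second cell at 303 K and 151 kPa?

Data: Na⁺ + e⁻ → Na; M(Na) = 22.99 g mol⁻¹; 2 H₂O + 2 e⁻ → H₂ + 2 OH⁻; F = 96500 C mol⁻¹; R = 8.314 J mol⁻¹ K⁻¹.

n(Na) = 58.2 / 22.99 = 2.532 mol, so n(e⁻) = 1 × 2.532 = 2.532 mol.
The cells are in series, so the same 2.532 mol of electrons passes through the second cell.
2 H₂O + 2 e⁻ → H₂ + 2 OH⁻ — 2 mol e⁻ per mol H₂, so n(H₂) = 2.532/2 = 1.266 mol.
V = nRT/P = (1.266 × 8.314 × 303) / (151 × 10³) = 0.0211 m³ = 21.1 L.

21.1 L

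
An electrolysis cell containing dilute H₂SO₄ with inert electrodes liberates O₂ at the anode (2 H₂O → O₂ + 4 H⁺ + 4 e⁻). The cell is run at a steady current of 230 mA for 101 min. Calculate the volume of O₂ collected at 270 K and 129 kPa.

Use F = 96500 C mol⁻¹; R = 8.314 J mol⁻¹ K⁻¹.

0.0628 L

Q = I·t = 0.2300 A × 6060.0 s = 1394 C.
n(e⁻) = Q/F = 1394 / 96500 = 0.01444 mol.
4 electrons are transferred per O₂ molecule, so n(O₂) = 0.01444 / 4 = 0.003611 mol.
V = nRT/P = (0.003611 × 8.314 × 270) / (129 × 10³ Pa) = 6.28 × 10⁻⁵ m³ = 0.0628 L.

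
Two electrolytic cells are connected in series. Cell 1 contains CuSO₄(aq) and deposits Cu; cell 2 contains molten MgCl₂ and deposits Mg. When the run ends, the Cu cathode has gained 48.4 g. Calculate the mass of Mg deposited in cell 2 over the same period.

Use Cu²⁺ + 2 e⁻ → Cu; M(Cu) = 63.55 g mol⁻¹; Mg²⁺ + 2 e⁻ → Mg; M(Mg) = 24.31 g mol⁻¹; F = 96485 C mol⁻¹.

n(Cu) = 48.4 / 63.55 = 0.7616 mol.
Since Cu²⁺ + 2 e⁻ → Cu, n(e⁻) passed = 2 × 0.7616 = 1.523 mol.
Cells in series carry the same charge, so the same 1.523 mol of electrons passes through cell 2.
Mg²⁺ + 2 e⁻ → Mg, so n(Mg) = 1.523 / 2 = 0.7616 mol.
m(Mg) = 0.7616 × 24.31 = 18.5 g.

18.5 g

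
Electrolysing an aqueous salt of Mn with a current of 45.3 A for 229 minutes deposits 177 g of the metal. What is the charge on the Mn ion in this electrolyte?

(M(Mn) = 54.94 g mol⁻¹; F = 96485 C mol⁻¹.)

+2

Q = I·t = 45.30 A × 13740 s = 622400 C, so n(e⁻) = 622400/96485 = 6.451 mol.
n(Mn) deposited = 177 / 54.94 = 3.222 mol.
Electrons per atom = n(e⁻)/n(Mn) = 6.451 / 3.222 = 2.00 ≈ 2, so the ion is Mn²⁺.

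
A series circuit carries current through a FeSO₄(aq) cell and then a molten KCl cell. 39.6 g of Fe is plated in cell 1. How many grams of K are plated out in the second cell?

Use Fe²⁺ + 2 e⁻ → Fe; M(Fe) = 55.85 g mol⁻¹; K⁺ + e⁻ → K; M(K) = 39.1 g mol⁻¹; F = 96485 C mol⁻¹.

n(Fe) = 39.6 / 55.85 = 0.7090 mol.
Since Fe²⁺ + 2 e⁻ → Fe, n(e⁻) passed = 2 × 0.7090 = 1.418 mol.
Cells in series carry the same charge, so the same 1.418 mol of electrons passes through cell 2.
K⁺ + e⁻ → K, so n(K) = 1.418 / 1 = 1.418 mol.
m(K) = 1.418 × 39.1 = 55.4 g.

55.4 g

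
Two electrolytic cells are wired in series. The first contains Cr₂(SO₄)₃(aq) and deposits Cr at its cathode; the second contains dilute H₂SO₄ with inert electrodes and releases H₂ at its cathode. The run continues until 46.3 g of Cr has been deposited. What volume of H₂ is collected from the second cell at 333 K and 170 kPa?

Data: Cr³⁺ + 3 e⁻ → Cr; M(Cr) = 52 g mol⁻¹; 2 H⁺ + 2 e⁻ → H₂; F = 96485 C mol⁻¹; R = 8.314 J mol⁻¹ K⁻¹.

n(Cr) = 46.3 / 52 = 0.8904 mol, so n(e⁻) = 3 × 0.8904 = 2.671 mol.
The cells are in series, so the same 2.671 mol of electrons passes through the second cell.
2 H⁺ + 2 e⁻ → H₂ — 2 mol e⁻ per mol H₂, so n(H₂) = 2.671/2 = 1.336 mol.
V = nRT/P = (1.336 × 8.314 × 333) / (170 × 10³) = 0.0218 m³ = 21.8 L.

21.8 L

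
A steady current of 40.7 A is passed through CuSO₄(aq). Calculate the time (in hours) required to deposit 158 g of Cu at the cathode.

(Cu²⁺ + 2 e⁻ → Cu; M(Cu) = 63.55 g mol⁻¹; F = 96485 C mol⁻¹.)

3.27 h

n(Cu) = m/M = 158 / 63.55 = 2.486 mol.
Each Cu atom requires 2 electrons, so n(e⁻) = 2 × 2.486 = 4.972 mol.
Q = n(e⁻)·F = 4.972 × 96485 = 479800 C.
t = Q/I = 479800 / 40.70 A = 11790 s = 3.27 h.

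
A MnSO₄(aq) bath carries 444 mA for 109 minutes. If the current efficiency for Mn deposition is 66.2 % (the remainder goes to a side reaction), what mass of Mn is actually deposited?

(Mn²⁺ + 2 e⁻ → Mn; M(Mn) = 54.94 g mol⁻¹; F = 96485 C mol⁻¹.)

Q = I·t = 0.4440 × 6540.0 = 2904 C.
n(e⁻) = 2904/96485 = 0.03010 mol; theoretically n(Mn) = 0.03010/2 = 0.01505 mol, m_theo = 0.8267 g.
At 66.2 % efficiency, m_actual = 0.662 × 0.8267 = 0.547 g.

0.547 g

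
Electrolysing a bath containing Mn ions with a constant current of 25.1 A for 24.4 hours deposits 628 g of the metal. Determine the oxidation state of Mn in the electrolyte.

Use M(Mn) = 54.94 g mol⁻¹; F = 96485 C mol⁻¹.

+2

Q = I·t = 25.10 A × 87840 s = 2205000 C, so n(e⁻) = 2205000/96485 = 22.85 mol.
n(Mn) deposited = 628 / 54.94 = 11.43 mol.
Electrons per atom = n(e⁻)/n(Mn) = 22.85 / 11.43 = 2.00 ≈ 2, so the ion is Mn²⁺.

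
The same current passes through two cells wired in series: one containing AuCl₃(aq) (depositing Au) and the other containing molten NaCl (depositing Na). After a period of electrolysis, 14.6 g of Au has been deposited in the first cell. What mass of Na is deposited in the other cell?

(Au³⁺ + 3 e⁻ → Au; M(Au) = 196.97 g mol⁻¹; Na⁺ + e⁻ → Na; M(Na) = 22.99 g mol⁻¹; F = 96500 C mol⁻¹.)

n(Au) = 14.6 / 196.97 = 0.07412 mol.
Since Au³⁺ + 3 e⁻ → Au, n(e⁻) passed = 3 × 0.07412 = 0.2224 mol.
Cells in series carry the same charge, so the same 0.2224 mol of electrons passes through cell 2.
Na⁺ + e⁻ → Na, so n(Na) = 0.2224 / 1 = 0.2224 mol.
m(Na) = 0.2224 × 22.99 = 5.11 g.

5.11 g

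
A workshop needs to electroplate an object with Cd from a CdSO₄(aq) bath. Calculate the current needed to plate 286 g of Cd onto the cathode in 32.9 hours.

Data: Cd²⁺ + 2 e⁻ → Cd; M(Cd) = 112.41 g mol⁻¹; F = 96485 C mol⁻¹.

n(Cd) = 286 / 112.41 = 2.544 mol.
n(e⁻) = 2 × 2.544 = 5.089 mol.
Q = n(e⁻)·F = 5.089 × 96485 = 491000 C.
I = Q/t = 491000 / 118440 s = 4.15 A.

4.15 A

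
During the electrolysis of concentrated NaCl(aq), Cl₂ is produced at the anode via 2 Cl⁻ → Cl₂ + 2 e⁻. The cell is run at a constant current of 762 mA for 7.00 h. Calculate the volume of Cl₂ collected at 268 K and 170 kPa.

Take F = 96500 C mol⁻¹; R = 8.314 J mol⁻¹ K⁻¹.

Q = I·t = 0.7620 A × 25200 s = 19200 C.
n(e⁻) = Q/F = 19200 / 96500 = 0.1990 mol.
2 electrons are transferred per Cl₂ molecule, so n(Cl₂) = 0.1990 / 2 = 0.09949 mol.
V = nRT/P = (0.09949 × 8.314 × 268) / (170 × 10³ Pa) = 0.00130 m³ = 1.30 L.

1.30 L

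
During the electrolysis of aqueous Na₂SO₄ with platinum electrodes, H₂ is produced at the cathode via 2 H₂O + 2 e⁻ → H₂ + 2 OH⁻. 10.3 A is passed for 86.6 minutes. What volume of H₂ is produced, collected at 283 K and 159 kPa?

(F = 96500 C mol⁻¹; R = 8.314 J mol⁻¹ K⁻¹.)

Q = I·t = 10.30 A × 5196.0 s = 53520 C.
n(e⁻) = Q/F = 53520 / 96500 = 0.5546 mol.
2 electrons are transferred per H₂ molecule, so n(H₂) = 0.5546 / 2 = 0.2773 mol.
V = nRT/P = (0.2773 × 8.314 × 283) / (159 × 10³ Pa) = 0.00410 m³ = 4.10 L.

4.10 L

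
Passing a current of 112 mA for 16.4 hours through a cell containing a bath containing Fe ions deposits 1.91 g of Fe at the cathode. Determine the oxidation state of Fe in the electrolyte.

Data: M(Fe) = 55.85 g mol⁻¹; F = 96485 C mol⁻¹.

Q = I·t = 0.1120 A × 59040 s = 6612 C, so n(e⁻) = 6612/96485 = 0.06853 mol.
n(Fe) deposited = 1.91 / 55.85 = 0.03420 mol.
Electrons per atom = n(e⁻)/n(Fe) = 0.06853 / 0.03420 = 2.00 ≈ 2, so the ion is Fe²⁺.

+2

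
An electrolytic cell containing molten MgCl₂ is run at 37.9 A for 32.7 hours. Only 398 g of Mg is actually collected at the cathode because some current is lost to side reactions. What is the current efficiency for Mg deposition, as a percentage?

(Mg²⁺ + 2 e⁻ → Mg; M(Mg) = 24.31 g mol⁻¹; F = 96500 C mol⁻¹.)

70.8 %

Q = I·t = 37.90 × 117720 = 4462000 C; n(e⁻) = 4462000/96500 = 46.23 mol.
Theoretical n(Mg) = n(e⁻)/2 = 23.12 mol, i.e. m_theo = 23.12 × 24.31 = 562.0 g.
Efficiency = m_actual / m_theo = 398 / 562.0 = 70.8 %.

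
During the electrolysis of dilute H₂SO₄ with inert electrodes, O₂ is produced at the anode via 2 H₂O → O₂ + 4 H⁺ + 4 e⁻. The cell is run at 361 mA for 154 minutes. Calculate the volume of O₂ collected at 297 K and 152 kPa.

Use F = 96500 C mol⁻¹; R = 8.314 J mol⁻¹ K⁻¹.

Q = I·t = 0.3610 A × 9240.0 s = 3336 C.
n(e⁻) = Q/F = 3336 / 96500 = 0.03457 mol.
4 electrons are transferred per O₂ molecule, so n(O₂) = 0.03457 / 4 = 0.008642 mol.
V = nRT/P = (0.008642 × 8.314 × 297) / (152 × 10³ Pa) = 1.40 × 10⁻⁴ m³ = 0.140 L.

0.140 L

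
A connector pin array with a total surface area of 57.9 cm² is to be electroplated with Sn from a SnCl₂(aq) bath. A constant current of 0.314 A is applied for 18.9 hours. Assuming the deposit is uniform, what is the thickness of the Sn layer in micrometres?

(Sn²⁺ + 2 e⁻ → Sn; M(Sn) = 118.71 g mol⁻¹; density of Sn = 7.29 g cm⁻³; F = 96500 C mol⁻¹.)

311 μm

Q = I·t = 0.3140 × 68040 = 21360 C; n(e⁻) = 0.2214 mol.
n(Sn) = n(e⁻)/2 = 0.1107 mol, so m = 0.1107 × 118.71 = 13.14 g.
Volume = m/ρ = 13.14 / 7.29 = 1.803 cm³.
Thickness = V/A = 1.803 / 57.9 = 0.0311 cm = 311 μm.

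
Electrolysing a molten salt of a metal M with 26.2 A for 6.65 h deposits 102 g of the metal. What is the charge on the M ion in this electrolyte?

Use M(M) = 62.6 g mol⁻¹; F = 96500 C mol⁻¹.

Q = I·t = 26.20 A × 23940 s = 627200 C, so n(e⁻) = 627200/96500 = 6.500 mol.
n(M) deposited = 102 / 62.6 = 1.629 mol.
Electrons per atom = n(e⁻)/n(M) = 6.500 / 1.629 = 3.99 ≈ 4, so the ion is M⁴⁺.

+4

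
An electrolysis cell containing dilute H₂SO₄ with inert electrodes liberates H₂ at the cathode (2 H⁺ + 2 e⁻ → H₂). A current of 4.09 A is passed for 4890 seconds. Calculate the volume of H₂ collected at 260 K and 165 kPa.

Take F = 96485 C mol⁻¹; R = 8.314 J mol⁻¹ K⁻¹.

Q = I·t = 4.090 A × 4890.0 s = 20000 C.
n(e⁻) = Q/F = 20000 / 96485 = 0.2073 mol.
2 electrons are transferred per H₂ molecule, so n(H₂) = 0.2073 / 2 = 0.1036 mol.
V = nRT/P = (0.1036 × 8.314 × 260) / (165 × 10³ Pa) = 0.00136 m³ = 1.36 L.

1.36 L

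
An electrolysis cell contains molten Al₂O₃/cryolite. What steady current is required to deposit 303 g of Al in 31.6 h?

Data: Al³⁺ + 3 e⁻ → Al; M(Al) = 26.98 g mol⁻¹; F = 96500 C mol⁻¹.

n(Al) = 303 / 26.98 = 11.23 mol.
n(e⁻) = 3 × 11.23 = 33.69 mol.
Q = n(e⁻)·F = 33.69 × 96500 = 3251000 C.
I = Q/t = 3251000 / 113760 s = 28.6 A.

28.6 A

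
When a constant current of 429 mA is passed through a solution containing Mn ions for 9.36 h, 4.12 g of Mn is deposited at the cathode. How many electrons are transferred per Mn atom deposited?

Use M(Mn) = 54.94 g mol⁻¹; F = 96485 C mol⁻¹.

Q = I·t = 0.4290 A × 33696 s = 14460 C, so n(e⁻) = 14460/96485 = 0.1498 mol.
n(Mn) deposited = 4.12 / 54.94 = 0.07499 mol.
Electrons per atom = n(e⁻)/n(Mn) = 0.1498 / 0.07499 = 2.00 ≈ 2, so the ion is Mn²⁺.

2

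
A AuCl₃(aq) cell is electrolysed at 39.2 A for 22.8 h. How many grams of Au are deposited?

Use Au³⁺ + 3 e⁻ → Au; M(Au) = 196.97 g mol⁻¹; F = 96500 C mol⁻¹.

Q = I·t = 39.20 A × 82080 s = 3218000 C.
n(e⁻) = Q/F = 3218000 / 96500 = 33.34 mol.
Au³⁺ + 3 e⁻ → Au, so n(Au) = n(e⁻)/3 = 11.11 mol.
m = n·M = 11.11 × 196.97 = 2190 g.

2190 g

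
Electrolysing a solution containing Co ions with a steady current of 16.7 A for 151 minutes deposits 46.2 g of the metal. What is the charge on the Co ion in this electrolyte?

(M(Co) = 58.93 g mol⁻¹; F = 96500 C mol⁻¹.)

+2

Q = I·t = 16.70 A × 9060.0 s = 151300 C, so n(e⁻) = 151300/96500 = 1.568 mol.
n(Co) deposited = 46.2 / 58.93 = 0.7840 mol.
Electrons per atom = n(e⁻)/n(Co) = 1.568 / 0.7840 = 2.00 ≈ 2, so the ion is Co²⁺.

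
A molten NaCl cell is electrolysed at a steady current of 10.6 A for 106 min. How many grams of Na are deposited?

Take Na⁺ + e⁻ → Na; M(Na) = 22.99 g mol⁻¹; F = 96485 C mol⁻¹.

16.1 g

Q = I·t = 10.60 A × 6360.0 s = 67420 C.
n(e⁻) = Q/F = 67420 / 96485 = 0.6987 mol.
Na⁺ + e⁻ → Na, so n(Na) = n(e⁻)/1 = 0.6987 mol.
m = n·M = 0.6987 × 22.99 = 16.1 g.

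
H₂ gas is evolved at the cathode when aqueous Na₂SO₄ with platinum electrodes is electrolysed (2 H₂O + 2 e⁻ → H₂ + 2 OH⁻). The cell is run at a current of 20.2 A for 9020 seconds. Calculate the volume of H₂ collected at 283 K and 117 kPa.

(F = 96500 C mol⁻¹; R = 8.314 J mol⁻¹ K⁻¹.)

19.0 L

Q = I·t = 20.20 A × 9020.0 s = 182200 C.
n(e⁻) = Q/F = 182200 / 96500 = 1.888 mol.
2 electrons are transferred per H₂ molecule, so n(H₂) = 1.888 / 2 = 0.9441 mol.
V = nRT/P = (0.9441 × 8.314 × 283) / (117 × 10³ Pa) = 0.0190 m³ = 19.0 L.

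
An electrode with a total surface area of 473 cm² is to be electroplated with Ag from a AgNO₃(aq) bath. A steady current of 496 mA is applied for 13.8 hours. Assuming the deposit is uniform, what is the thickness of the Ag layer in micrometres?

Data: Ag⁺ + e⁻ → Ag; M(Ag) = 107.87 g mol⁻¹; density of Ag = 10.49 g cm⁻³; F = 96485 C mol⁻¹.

Q = I·t = 0.4960 × 49680 = 24640 C; n(e⁻) = 0.2554 mol.
n(Ag) = n(e⁻)/1 = 0.2554 mol, so m = 0.2554 × 107.87 = 27.55 g.
Volume = m/ρ = 27.55 / 10.49 = 2.626 cm³.
Thickness = V/A = 2.626 / 473 = 0.00555 cm = 55.5 μm.

55.5 μm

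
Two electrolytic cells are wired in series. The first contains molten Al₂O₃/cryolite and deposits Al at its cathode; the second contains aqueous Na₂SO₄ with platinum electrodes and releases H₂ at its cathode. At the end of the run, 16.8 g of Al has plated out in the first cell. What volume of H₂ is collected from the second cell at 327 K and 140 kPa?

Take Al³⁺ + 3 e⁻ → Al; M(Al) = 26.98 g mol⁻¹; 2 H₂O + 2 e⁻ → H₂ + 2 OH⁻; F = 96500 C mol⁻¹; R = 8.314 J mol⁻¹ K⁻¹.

n(Al) = 16.8 / 26.98 = 0.6227 mol, so n(e⁻) = 3 × 0.6227 = 1.868 mol.
The cells are in series, so the same 1.868 mol of electrons passes through the second cell.
2 H₂O + 2 e⁻ → H₂ + 2 OH⁻ — 2 mol e⁻ per mol H₂, so n(H₂) = 1.868/2 = 0.9340 mol.
V = nRT/P = (0.9340 × 8.314 × 327) / (140 × 10³) = 0.0181 m³ = 18.1 L.

18.1 L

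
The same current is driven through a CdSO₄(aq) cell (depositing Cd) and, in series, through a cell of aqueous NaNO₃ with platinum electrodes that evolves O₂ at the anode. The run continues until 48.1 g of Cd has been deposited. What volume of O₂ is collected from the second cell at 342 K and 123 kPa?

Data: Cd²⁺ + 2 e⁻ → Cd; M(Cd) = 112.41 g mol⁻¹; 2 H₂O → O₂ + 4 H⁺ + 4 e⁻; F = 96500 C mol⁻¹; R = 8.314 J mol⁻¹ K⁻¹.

n(Cd) = 48.1 / 112.41 = 0.4279 mol, so n(e⁻) = 2 × 0.4279 = 0.8558 mol.
The cells are in series, so the same 0.8558 mol of electrons passes through the second cell.
2 H₂O → O₂ + 4 H⁺ + 4 e⁻ — 4 mol e⁻ per mol O₂, so n(O₂) = 0.8558/4 = 0.2139 mol.
V = nRT/P = (0.2139 × 8.314 × 342) / (123 × 10³) = 0.00495 m³ = 4.95 L.

4.95 L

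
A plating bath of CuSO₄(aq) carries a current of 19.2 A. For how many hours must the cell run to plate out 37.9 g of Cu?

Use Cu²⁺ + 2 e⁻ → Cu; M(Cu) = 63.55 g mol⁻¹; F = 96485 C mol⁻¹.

n(Cu) = m/M = 37.9 / 63.55 = 0.5964 mol.
Each Cu atom requires 2 electrons, so n(e⁻) = 2 × 0.5964 = 1.193 mol.
Q = n(e⁻)·F = 1.193 × 96485 = 115100 C.
t = Q/I = 115100 / 19.20 A = 5994 s = 1.66 h.

1.66 h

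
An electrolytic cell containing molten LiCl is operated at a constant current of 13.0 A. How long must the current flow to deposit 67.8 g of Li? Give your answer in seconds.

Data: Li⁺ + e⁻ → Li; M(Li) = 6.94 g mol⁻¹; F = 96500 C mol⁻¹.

72500 s

n(Li) = m/M = 67.8 / 6.94 = 9.769 mol.
Each Li atom requires 1 electron, so n(e⁻) = 1 × 9.769 = 9.769 mol.
Q = n(e⁻)·F = 9.769 × 96500 = 942800 C.
t = Q/I = 942800 / 13.00 A = 72520 s.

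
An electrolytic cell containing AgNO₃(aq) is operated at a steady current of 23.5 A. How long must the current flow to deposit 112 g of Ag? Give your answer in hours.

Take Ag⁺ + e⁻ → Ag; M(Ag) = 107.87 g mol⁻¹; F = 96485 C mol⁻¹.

1.18 h

n(Ag) = m/M = 112 / 107.87 = 1.038 mol.
Each Ag atom requires 1 electron, so n(e⁻) = 1 × 1.038 = 1.038 mol.
Q = n(e⁻)·F = 1.038 × 96485 = 100200 C.
t = Q/I = 100200 / 23.50 A = 4263 s = 1.18 h.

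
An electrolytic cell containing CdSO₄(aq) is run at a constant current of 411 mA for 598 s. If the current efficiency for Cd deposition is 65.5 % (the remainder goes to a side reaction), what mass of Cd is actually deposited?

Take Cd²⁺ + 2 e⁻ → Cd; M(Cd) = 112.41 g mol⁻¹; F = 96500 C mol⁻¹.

Q = I·t = 0.4110 × 598.00 = 245.8 C.
n(e⁻) = 245.8/96500 = 0.002547 mol; theoretically n(Cd) = 0.002547/2 = 0.001273 mol, m_theo = 0.1431 g.
At 65.5 % efficiency, m_actual = 0.655 × 0.1431 = 0.0938 g.

0.0938 g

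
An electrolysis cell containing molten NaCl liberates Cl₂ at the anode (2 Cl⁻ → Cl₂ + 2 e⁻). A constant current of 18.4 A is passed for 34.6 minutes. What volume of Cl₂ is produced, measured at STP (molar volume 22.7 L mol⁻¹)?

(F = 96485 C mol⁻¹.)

4.49 L

Q = I·t = 18.40 A × 2076.0 s = 38200 C.
n(e⁻) = Q/F = 38200 / 96485 = 0.3959 mol.
2 electrons are transferred per Cl₂ molecule, so n(Cl₂) = 0.3959 / 2 = 0.1979 mol.
V = n × V_m = 0.1979 × 22.7 = 4.49 L.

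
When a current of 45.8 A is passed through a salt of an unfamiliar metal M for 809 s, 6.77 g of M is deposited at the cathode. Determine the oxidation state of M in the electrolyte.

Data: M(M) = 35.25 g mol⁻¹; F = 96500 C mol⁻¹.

Q = I·t = 45.80 A × 809.00 s = 37050 C, so n(e⁻) = 37050/96500 = 0.3840 mol.
n(M) deposited = 6.77 / 35.25 = 0.1921 mol.
Electrons per atom = n(e⁻)/n(M) = 0.3840 / 0.1921 = 2.00 ≈ 2, so the ion is M²⁺.

+2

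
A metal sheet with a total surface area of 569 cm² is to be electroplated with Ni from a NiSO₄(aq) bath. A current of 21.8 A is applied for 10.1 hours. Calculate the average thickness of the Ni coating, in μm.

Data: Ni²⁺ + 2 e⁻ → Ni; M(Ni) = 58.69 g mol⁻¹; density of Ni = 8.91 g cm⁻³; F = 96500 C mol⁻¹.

475 μm

Q = I·t = 21.80 × 36360 = 792600 C; n(e⁻) = 8.214 mol.
n(Ni) = n(e⁻)/2 = 4.107 mol, so m = 4.107 × 58.69 = 241.0 g.
Volume = m/ρ = 241.0 / 8.91 = 27.05 cm³.
Thickness = V/A = 27.05 / 569 = 0.0475 cm = 475 μm.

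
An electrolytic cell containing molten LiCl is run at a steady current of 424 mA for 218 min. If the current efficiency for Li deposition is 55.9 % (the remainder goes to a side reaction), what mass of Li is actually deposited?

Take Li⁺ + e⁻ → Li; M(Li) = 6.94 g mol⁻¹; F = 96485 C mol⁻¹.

0.223 g

Q = I·t = 0.4240 × 13080 = 5546 C.
n(e⁻) = 5546/96485 = 0.05748 mol; theoretically n(Li) = 0.05748/1 = 0.05748 mol, m_theo = 0.3989 g.
At 55.9 % efficiency, m_actual = 0.559 × 0.3989 = 0.223 g.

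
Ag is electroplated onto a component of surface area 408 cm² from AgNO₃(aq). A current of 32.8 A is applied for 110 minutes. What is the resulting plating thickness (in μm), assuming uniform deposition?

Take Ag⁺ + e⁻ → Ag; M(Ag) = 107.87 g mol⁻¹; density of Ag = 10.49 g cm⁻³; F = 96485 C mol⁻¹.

Q = I·t = 32.80 × 6600.0 = 216500 C; n(e⁻) = 2.244 mol.
n(Ag) = n(e⁻)/1 = 2.244 mol, so m = 2.244 × 107.87 = 242.0 g.
Volume = m/ρ = 242.0 / 10.49 = 23.07 cm³.
Thickness = V/A = 23.07 / 408 = 0.0565 cm = 565 μm.

565 μm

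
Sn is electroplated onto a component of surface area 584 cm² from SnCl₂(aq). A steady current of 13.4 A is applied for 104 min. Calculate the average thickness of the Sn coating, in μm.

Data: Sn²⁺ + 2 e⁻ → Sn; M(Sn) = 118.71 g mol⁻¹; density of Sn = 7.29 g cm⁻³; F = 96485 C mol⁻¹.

121 μm

Q = I·t = 13.40 × 6240.0 = 83620 C; n(e⁻) = 0.8666 mol.
n(Sn) = n(e⁻)/2 = 0.4333 mol, so m = 0.4333 × 118.71 = 51.44 g.
Volume = m/ρ = 51.44 / 7.29 = 7.056 cm³.
Thickness = V/A = 7.056 / 584 = 0.0121 cm = 121 μm.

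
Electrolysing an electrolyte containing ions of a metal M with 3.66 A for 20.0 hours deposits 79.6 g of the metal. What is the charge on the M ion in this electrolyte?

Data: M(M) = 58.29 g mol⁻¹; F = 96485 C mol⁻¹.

+2

Q = I·t = 3.660 A × 72000 s = 263500 C, so n(e⁻) = 263500/96485 = 2.731 mol.
n(M) deposited = 79.6 / 58.29 = 1.366 mol.
Electrons per atom = n(e⁻)/n(M) = 2.731 / 1.366 = 2.00 ≈ 2, so the ion is M²⁺.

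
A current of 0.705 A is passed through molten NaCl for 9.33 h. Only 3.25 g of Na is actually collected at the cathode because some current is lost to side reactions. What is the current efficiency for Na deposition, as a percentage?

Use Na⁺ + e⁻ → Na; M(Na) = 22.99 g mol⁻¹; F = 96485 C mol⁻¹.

57.6 %

Q = I·t = 0.7050 × 33588 = 23680 C; n(e⁻) = 23680/96485 = 0.2454 mol.
Theoretical n(Na) = n(e⁻)/1 = 0.2454 mol, i.e. m_theo = 0.2454 × 22.99 = 5.642 g.
Efficiency = m_actual / m_theo = 3.25 / 5.642 = 57.6 %.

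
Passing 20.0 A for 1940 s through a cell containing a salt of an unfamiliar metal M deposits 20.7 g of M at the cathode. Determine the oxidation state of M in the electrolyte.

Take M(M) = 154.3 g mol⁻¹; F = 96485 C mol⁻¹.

+3

Q = I·t = 20.00 A × 1940.0 s = 38800 C, so n(e⁻) = 38800/96485 = 0.4021 mol.
n(M) deposited = 20.7 / 154.3 = 0.1342 mol.
Electrons per atom = n(e⁻)/n(M) = 0.4021 / 0.1342 = 3.00 ≈ 3, so the ion is M³⁺.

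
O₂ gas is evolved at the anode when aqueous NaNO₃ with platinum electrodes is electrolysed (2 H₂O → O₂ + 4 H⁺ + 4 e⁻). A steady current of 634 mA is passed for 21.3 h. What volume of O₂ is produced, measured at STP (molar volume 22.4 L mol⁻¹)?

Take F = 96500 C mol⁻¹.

2.82 L

Q = I·t = 0.6340 A × 76680 s = 48620 C.
n(e⁻) = Q/F = 48620 / 96500 = 0.5038 mol.
4 electrons are transferred per O₂ molecule, so n(O₂) = 0.5038 / 4 = 0.1259 mol.
V = n × V_m = 0.1259 × 22.4 = 2.82 L.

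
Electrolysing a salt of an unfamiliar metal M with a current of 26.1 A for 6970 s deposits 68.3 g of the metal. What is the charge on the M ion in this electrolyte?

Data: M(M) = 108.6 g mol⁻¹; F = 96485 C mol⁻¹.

+3

Q = I·t = 26.10 A × 6970.0 s = 181900 C, so n(e⁻) = 181900/96485 = 1.885 mol.
n(M) deposited = 68.3 / 108.6 = 0.6289 mol.
Electrons per atom = n(e⁻)/n(M) = 1.885 / 0.6289 = 3.00 ≈ 3, so the ion is M³⁺.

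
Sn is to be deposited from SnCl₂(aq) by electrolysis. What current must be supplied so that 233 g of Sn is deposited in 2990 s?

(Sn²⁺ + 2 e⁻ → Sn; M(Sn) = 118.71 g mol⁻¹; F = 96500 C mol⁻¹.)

n(Sn) = 233 / 118.71 = 1.963 mol.
n(e⁻) = 2 × 1.963 = 3.926 mol.
Q = n(e⁻)·F = 3.926 × 96500 = 378800 C.
I = Q/t = 378800 / 2990.0 s = 127 A.

127 A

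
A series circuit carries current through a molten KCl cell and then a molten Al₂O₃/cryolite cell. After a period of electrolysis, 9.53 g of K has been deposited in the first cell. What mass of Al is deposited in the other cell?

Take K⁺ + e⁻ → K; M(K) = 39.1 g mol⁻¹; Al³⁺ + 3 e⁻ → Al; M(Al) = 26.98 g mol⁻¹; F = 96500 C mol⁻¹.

2.19 g

n(K) = 9.53 / 39.1 = 0.2437 mol.
Since K⁺ + e⁻ → K, n(e⁻) passed = 1 × 0.2437 = 0.2437 mol.
Cells in series carry the same charge, so the same 0.2437 mol of electrons passes through cell 2.
Al³⁺ + 3 e⁻ → Al, so n(Al) = 0.2437 / 3 = 0.08124 mol.
m(Al) = 0.08124 × 26.98 = 2.19 g.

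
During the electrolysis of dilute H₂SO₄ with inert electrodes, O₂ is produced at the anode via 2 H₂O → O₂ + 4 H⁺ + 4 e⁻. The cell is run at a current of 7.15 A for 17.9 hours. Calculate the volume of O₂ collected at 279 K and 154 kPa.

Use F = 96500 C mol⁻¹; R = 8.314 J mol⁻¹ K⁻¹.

Q = I·t = 7.150 A × 64440 s = 460700 C.
n(e⁻) = Q/F = 460700 / 96500 = 4.775 mol.
4 electrons are transferred per O₂ molecule, so n(O₂) = 4.775 / 4 = 1.194 mol.
V = nRT/P = (1.194 × 8.314 × 279) / (154 × 10³ Pa) = 0.0180 m³ = 18.0 L.

18.0 L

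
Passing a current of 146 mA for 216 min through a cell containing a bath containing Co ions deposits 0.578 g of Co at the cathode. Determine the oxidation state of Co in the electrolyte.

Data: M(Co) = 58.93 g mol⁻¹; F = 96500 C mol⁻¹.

Q = I·t = 0.1460 A × 12960 s = 1892 C, so n(e⁻) = 1892/96500 = 0.01961 mol.
n(Co) deposited = 0.578 / 58.93 = 0.009808 mol.
Electrons per atom = n(e⁻)/n(Co) = 0.01961 / 0.009808 = 2.00 ≈ 2, so the ion is Co²⁺.

+2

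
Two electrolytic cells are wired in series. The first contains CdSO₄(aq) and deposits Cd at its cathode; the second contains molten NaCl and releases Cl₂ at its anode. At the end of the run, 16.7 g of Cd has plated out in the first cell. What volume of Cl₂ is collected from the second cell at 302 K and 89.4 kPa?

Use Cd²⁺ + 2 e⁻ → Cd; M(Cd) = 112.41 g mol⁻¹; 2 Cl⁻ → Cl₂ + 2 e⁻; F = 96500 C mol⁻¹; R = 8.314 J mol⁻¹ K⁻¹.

n(Cd) = 16.7 / 112.41 = 0.1486 mol, so n(e⁻) = 2 × 0.1486 = 0.2971 mol.
The cells are in series, so the same 0.2971 mol of electrons passes through the second cell.
2 Cl⁻ → Cl₂ + 2 e⁻ — 2 mol e⁻ per mol Cl₂, so n(Cl₂) = 0.2971/2 = 0.1486 mol.
V = nRT/P = (0.1486 × 8.314 × 302) / (89.4 × 10³) = 0.00417 m³ = 4.17 L.

4.17 L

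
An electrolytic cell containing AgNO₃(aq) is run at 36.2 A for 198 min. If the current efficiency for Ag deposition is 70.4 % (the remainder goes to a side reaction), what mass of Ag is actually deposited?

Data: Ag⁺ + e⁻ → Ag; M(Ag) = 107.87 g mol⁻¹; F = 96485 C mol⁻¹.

Q = I·t = 36.20 × 11880 = 430100 C.
n(e⁻) = 430100/96485 = 4.457 mol; theoretically n(Ag) = 4.457/1 = 4.457 mol, m_theo = 480.8 g.
At 70.4 % efficiency, m_actual = 0.704 × 480.8 = 338 g.

338 g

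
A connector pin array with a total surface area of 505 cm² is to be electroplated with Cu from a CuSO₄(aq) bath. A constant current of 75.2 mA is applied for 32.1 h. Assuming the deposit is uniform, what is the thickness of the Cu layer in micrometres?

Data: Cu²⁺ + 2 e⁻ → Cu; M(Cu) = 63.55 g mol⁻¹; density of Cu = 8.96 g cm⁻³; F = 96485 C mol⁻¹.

Q = I·t = 0.07520 × 115560 = 8690 C; n(e⁻) = 0.09007 mol.
n(Cu) = n(e⁻)/2 = 0.04503 mol, so m = 0.04503 × 63.55 = 2.862 g.
Volume = m/ρ = 2.862 / 8.96 = 0.3194 cm³.
Thickness = V/A = 0.3194 / 505 = 6.32 × 10⁻⁴ cm = 6.32 μm.

6.32 μm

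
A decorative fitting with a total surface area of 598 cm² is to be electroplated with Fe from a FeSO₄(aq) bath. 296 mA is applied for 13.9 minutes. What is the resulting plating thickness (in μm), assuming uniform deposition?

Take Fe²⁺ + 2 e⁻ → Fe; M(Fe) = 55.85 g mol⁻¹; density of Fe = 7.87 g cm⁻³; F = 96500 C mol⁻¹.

0.152 μm

Q = I·t = 0.2960 × 834.00 = 246.9 C; n(e⁻) = 0.002558 mol.
n(Fe) = n(e⁻)/2 = 0.001279 mol, so m = 0.001279 × 55.85 = 0.07144 g.
Volume = m/ρ = 0.07144 / 7.87 = 0.009077 cm³.
Thickness = V/A = 0.009077 / 598 = 1.52 × 10⁻⁵ cm = 0.152 μm.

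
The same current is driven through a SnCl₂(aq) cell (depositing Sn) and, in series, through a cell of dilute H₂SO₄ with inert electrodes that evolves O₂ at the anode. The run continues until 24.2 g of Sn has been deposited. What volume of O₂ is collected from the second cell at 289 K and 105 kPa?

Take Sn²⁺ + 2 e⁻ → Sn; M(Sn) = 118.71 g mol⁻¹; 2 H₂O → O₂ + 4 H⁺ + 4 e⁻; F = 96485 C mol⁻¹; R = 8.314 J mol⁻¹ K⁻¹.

n(Sn) = 24.2 / 118.71 = 0.2039 mol, so n(e⁻) = 2 × 0.2039 = 0.4077 mol.
The cells are in series, so the same 0.4077 mol of electrons passes through the second cell.
2 H₂O → O₂ + 4 H⁺ + 4 e⁻ — 4 mol e⁻ per mol O₂, so n(O₂) = 0.4077/4 = 0.1019 mol.
V = nRT/P = (0.1019 × 8.314 × 289) / (105 × 10³) = 0.00233 m³ = 2.33 L.

2.33 L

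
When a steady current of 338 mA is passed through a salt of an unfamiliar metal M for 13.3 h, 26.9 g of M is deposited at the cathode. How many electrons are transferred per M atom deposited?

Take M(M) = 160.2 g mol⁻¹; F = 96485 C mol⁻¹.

1

Q = I·t = 0.3380 A × 47880 s = 16180 C, so n(e⁻) = 16180/96485 = 0.1677 mol.
n(M) deposited = 26.9 / 160.2 = 0.1679 mol.
Electrons per atom = n(e⁻)/n(M) = 0.1677 / 0.1679 = 0.999 ≈ 1, so the ion is M⁺.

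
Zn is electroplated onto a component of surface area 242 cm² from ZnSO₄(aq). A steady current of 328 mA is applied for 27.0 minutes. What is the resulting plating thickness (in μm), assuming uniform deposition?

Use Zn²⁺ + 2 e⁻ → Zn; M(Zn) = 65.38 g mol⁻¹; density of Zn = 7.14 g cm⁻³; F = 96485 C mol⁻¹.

Q = I·t = 0.3280 × 1620.0 = 531.4 C; n(e⁻) = 0.005507 mol.
n(Zn) = n(e⁻)/2 = 0.002754 mol, so m = 0.002754 × 65.38 = 0.1800 g.
Volume = m/ρ = 0.1800 / 7.14 = 0.02521 cm³.
Thickness = V/A = 0.02521 / 242 = 1.04 × 10⁻⁴ cm = 1.04 μm.

1.04 μm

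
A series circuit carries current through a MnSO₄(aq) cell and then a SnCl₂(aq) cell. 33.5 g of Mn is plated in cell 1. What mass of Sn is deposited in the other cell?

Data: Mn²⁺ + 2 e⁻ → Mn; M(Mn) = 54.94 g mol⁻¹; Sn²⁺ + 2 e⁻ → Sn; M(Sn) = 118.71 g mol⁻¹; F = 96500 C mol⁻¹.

72.4 g

n(Mn) = 33.5 / 54.94 = 0.6098 mol.
Since Mn²⁺ + 2 e⁻ → Mn, n(e⁻) passed = 2 × 0.6098 = 1.220 mol.
Cells in series carry the same charge, so the same 1.220 mol of electrons passes through cell 2.
Sn²⁺ + 2 e⁻ → Sn, so n(Sn) = 1.220 / 2 = 0.6098 mol.
m(Sn) = 0.6098 × 118.71 = 72.4 g.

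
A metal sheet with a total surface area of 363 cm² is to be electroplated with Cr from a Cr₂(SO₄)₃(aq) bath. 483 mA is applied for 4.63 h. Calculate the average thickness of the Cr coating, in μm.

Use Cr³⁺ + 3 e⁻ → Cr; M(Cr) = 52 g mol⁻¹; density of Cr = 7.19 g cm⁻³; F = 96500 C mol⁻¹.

5.54 μm

Q = I·t = 0.4830 × 16668 = 8051 C; n(e⁻) = 0.08343 mol.
n(Cr) = n(e⁻)/3 = 0.02781 mol, so m = 0.02781 × 52 = 1.446 g.
Volume = m/ρ = 1.446 / 7.19 = 0.2011 cm³.
Thickness = V/A = 0.2011 / 363 = 5.54 × 10⁻⁴ cm = 5.54 μm.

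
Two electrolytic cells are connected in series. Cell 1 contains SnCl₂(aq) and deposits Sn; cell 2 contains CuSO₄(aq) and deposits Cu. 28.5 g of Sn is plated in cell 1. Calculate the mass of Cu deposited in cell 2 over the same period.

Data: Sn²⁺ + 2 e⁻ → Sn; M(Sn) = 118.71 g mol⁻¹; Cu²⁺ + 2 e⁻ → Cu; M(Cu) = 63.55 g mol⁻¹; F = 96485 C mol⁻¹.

n(Sn) = 28.5 / 118.71 = 0.2401 mol.
Since Sn²⁺ + 2 e⁻ → Sn, n(e⁻) passed = 2 × 0.2401 = 0.4802 mol.
Cells in series carry the same charge, so the same 0.4802 mol of electrons passes through cell 2.
Cu²⁺ + 2 e⁻ → Cu, so n(Cu) = 0.4802 / 2 = 0.2401 mol.
m(Cu) = 0.2401 × 63.55 = 15.3 g.

15.3 g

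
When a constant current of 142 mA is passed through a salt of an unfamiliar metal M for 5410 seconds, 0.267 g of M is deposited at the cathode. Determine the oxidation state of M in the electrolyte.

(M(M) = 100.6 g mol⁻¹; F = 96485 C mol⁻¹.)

Q = I·t = 0.1420 A × 5410.0 s = 768.2 C, so n(e⁻) = 768.2/96485 = 0.007962 mol.
n(M) deposited = 0.267 / 100.6 = 0.002654 mol.
Electrons per atom = n(e⁻)/n(M) = 0.007962 / 0.002654 = 3.00 ≈ 3, so the ion is M³⁺.

+3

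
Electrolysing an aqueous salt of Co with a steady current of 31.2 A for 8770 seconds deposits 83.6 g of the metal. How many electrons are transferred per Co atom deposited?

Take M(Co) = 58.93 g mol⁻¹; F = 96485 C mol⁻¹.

Q = I·t = 31.20 A × 8770.0 s = 273600 C, so n(e⁻) = 273600/96485 = 2.836 mol.
n(Co) deposited = 83.6 / 58.93 = 1.419 mol.
Electrons per atom = n(e⁻)/n(Co) = 2.836 / 1.419 = 2.00 ≈ 2, so the ion is Co²⁺.

2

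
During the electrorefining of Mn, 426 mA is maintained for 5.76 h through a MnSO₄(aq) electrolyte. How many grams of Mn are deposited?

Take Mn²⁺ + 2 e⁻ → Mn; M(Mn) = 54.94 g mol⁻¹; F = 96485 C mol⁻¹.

2.51 g

Q = I·t = 0.4260 A × 20736 s = 8834 C.
n(e⁻) = Q/F = 8834 / 96485 = 0.09155 mol.
Mn²⁺ + 2 e⁻ → Mn, so n(Mn) = n(e⁻)/2 = 0.04578 mol.
m = n·M = 0.04578 × 54.94 = 2.51 g.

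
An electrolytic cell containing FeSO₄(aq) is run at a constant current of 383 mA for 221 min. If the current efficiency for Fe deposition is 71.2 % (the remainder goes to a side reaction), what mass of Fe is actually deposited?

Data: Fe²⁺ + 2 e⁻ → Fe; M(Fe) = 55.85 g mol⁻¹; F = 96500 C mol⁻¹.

1.05 g

Q = I·t = 0.3830 × 13260 = 5079 C.
n(e⁻) = 5079/96500 = 0.05263 mol; theoretically n(Fe) = 0.05263/2 = 0.02631 mol, m_theo = 1.470 g.
At 71.2 % efficiency, m_actual = 0.712 × 1.470 = 1.05 g.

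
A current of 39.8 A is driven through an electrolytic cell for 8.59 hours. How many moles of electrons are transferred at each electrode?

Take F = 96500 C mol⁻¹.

Q = I·t = 39.80 A × 30924 s = 1231000 C.
n(e⁻) = Q/F = 1231000 / 96500 = 12.8 mol.

12.8 mol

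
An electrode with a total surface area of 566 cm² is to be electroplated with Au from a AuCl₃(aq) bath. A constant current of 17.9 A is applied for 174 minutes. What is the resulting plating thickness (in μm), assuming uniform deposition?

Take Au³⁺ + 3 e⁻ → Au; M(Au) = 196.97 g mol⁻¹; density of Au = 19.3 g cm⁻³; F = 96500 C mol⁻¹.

Q = I·t = 17.90 × 10440 = 186900 C; n(e⁻) = 1.937 mol.
n(Au) = n(e⁻)/3 = 0.6455 mol, so m = 0.6455 × 196.97 = 127.1 g.
Volume = m/ρ = 127.1 / 19.3 = 6.588 cm³.
Thickness = V/A = 6.588 / 566 = 0.0116 cm = 116 μm.

116 μm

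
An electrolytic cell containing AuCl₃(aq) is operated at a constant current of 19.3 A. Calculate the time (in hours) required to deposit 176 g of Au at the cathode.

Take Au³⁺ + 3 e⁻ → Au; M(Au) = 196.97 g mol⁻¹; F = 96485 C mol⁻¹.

n(Au) = m/M = 176 / 196.97 = 0.8935 mol.
Each Au atom requires 3 electrons, so n(e⁻) = 3 × 0.8935 = 2.681 mol.
Q = n(e⁻)·F = 2.681 × 96485 = 258600 C.
t = Q/I = 258600 / 19.30 A = 13400 s = 3.72 h.

3.72 h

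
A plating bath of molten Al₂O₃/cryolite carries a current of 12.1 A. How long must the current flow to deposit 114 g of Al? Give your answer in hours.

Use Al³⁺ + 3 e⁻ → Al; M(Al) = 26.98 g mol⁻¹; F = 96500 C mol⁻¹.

n(Al) = m/M = 114 / 26.98 = 4.225 mol.
Each Al atom requires 3 electrons, so n(e⁻) = 3 × 4.225 = 12.68 mol.
Q = n(e⁻)·F = 12.68 × 96500 = 1223000 C.
t = Q/I = 1223000 / 12.10 A = 101100 s = 28.1 h.

28.1 h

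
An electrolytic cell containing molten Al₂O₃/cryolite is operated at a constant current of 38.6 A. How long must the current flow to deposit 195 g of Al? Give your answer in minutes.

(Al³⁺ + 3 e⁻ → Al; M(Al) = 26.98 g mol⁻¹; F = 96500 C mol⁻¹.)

n(Al) = m/M = 195 / 26.98 = 7.228 mol.
Each Al atom requires 3 electrons, so n(e⁻) = 3 × 7.228 = 21.68 mol.
Q = n(e⁻)·F = 21.68 × 96500 = 2092000 C.
t = Q/I = 2092000 / 38.60 A = 54210 s = 903 min.

903 min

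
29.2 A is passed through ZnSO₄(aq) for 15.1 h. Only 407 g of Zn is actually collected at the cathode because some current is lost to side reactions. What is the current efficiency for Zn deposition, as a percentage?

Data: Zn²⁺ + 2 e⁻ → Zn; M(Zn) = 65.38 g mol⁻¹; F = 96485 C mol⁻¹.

75.7 %

Q = I·t = 29.20 × 54360 = 1587000 C; n(e⁻) = 1587000/96485 = 16.45 mol.
Theoretical n(Zn) = n(e⁻)/2 = 8.226 mol, i.e. m_theo = 8.226 × 65.38 = 537.8 g.
Efficiency = m_actual / m_theo = 407 / 537.8 = 75.7 %.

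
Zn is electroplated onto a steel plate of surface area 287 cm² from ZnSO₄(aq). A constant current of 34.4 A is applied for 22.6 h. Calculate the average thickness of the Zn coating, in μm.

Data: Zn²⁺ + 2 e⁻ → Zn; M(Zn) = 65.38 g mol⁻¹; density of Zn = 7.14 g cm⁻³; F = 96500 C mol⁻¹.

Q = I·t = 34.40 × 81360 = 2799000 C; n(e⁻) = 29.00 mol.
n(Zn) = n(e⁻)/2 = 14.50 mol, so m = 14.50 × 65.38 = 948.1 g.
Volume = m/ρ = 948.1 / 7.14 = 132.8 cm³.
Thickness = V/A = 132.8 / 287 = 0.463 cm = 4630 μm.

4630 μm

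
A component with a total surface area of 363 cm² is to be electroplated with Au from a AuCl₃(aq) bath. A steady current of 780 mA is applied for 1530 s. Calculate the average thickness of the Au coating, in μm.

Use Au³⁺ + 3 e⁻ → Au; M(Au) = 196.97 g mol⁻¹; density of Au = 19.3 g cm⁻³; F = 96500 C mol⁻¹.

Q = I·t = 0.7800 × 1530.0 = 1193 C; n(e⁻) = 0.01237 mol.
n(Au) = n(e⁻)/3 = 0.004122 mol, so m = 0.004122 × 196.97 = 0.8120 g.
Volume = m/ρ = 0.8120 / 19.3 = 0.04207 cm³.
Thickness = V/A = 0.04207 / 363 = 1.16 × 10⁻⁴ cm = 1.16 μm.

1.16 μm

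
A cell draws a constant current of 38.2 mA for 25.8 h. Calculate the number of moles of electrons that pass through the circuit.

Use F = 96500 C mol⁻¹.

0.0368 mol

Q = I·t = 0.03820 A × 92880 s = 3548 C.
n(e⁻) = Q/F = 3548 / 96500 = 0.0368 mol.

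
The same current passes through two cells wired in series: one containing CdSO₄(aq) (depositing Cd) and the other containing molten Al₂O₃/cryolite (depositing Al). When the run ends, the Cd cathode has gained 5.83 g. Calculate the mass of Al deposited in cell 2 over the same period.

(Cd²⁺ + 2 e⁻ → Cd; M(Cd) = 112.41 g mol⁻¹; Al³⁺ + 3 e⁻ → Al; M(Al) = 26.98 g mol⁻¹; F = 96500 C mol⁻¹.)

0.933 g

n(Cd) = 5.83 / 112.41 = 0.05186 mol.
Since Cd²⁺ + 2 e⁻ → Cd, n(e⁻) passed = 2 × 0.05186 = 0.1037 mol.
Cells in series carry the same charge, so the same 0.1037 mol of electrons passes through cell 2.
Al³⁺ + 3 e⁻ → Al, so n(Al) = 0.1037 / 3 = 0.03458 mol.
m(Al) = 0.03458 × 26.98 = 0.933 g.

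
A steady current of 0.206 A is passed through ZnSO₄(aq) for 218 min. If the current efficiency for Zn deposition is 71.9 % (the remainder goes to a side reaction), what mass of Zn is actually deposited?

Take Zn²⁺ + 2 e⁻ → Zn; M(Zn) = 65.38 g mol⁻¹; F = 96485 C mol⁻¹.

Q = I·t = 0.2060 × 13080 = 2694 C.
n(e⁻) = 2694/96485 = 0.02793 mol; theoretically n(Zn) = 0.02793/2 = 0.01396 mol, m_theo = 0.9129 g.
At 71.9 % efficiency, m_actual = 0.719 × 0.9129 = 0.656 g.

0.656 g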